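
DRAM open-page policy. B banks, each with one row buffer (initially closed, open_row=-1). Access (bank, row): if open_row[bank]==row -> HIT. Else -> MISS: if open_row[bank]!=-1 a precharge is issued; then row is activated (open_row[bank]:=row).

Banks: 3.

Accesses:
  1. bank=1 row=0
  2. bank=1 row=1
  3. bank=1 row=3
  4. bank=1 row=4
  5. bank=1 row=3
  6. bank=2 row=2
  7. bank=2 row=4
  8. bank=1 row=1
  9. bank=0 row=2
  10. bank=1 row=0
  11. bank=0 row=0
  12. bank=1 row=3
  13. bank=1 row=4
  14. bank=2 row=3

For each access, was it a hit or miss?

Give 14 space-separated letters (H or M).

Acc 1: bank1 row0 -> MISS (open row0); precharges=0
Acc 2: bank1 row1 -> MISS (open row1); precharges=1
Acc 3: bank1 row3 -> MISS (open row3); precharges=2
Acc 4: bank1 row4 -> MISS (open row4); precharges=3
Acc 5: bank1 row3 -> MISS (open row3); precharges=4
Acc 6: bank2 row2 -> MISS (open row2); precharges=4
Acc 7: bank2 row4 -> MISS (open row4); precharges=5
Acc 8: bank1 row1 -> MISS (open row1); precharges=6
Acc 9: bank0 row2 -> MISS (open row2); precharges=6
Acc 10: bank1 row0 -> MISS (open row0); precharges=7
Acc 11: bank0 row0 -> MISS (open row0); precharges=8
Acc 12: bank1 row3 -> MISS (open row3); precharges=9
Acc 13: bank1 row4 -> MISS (open row4); precharges=10
Acc 14: bank2 row3 -> MISS (open row3); precharges=11

Answer: M M M M M M M M M M M M M M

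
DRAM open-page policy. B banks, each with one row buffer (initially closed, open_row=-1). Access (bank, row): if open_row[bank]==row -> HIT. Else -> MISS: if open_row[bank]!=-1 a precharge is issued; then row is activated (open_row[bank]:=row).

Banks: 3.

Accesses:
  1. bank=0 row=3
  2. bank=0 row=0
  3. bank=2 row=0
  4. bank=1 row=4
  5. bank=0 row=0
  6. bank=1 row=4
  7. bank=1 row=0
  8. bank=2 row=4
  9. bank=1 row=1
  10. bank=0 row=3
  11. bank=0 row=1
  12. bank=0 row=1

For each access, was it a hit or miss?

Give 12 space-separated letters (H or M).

Acc 1: bank0 row3 -> MISS (open row3); precharges=0
Acc 2: bank0 row0 -> MISS (open row0); precharges=1
Acc 3: bank2 row0 -> MISS (open row0); precharges=1
Acc 4: bank1 row4 -> MISS (open row4); precharges=1
Acc 5: bank0 row0 -> HIT
Acc 6: bank1 row4 -> HIT
Acc 7: bank1 row0 -> MISS (open row0); precharges=2
Acc 8: bank2 row4 -> MISS (open row4); precharges=3
Acc 9: bank1 row1 -> MISS (open row1); precharges=4
Acc 10: bank0 row3 -> MISS (open row3); precharges=5
Acc 11: bank0 row1 -> MISS (open row1); precharges=6
Acc 12: bank0 row1 -> HIT

Answer: M M M M H H M M M M M H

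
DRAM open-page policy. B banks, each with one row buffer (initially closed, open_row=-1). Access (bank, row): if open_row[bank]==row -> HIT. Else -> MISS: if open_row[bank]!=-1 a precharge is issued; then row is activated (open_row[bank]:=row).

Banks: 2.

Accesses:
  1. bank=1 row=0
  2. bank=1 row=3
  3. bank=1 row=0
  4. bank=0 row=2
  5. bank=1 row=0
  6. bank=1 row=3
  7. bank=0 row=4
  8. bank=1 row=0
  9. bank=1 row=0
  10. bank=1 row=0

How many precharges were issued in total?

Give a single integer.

Acc 1: bank1 row0 -> MISS (open row0); precharges=0
Acc 2: bank1 row3 -> MISS (open row3); precharges=1
Acc 3: bank1 row0 -> MISS (open row0); precharges=2
Acc 4: bank0 row2 -> MISS (open row2); precharges=2
Acc 5: bank1 row0 -> HIT
Acc 6: bank1 row3 -> MISS (open row3); precharges=3
Acc 7: bank0 row4 -> MISS (open row4); precharges=4
Acc 8: bank1 row0 -> MISS (open row0); precharges=5
Acc 9: bank1 row0 -> HIT
Acc 10: bank1 row0 -> HIT

Answer: 5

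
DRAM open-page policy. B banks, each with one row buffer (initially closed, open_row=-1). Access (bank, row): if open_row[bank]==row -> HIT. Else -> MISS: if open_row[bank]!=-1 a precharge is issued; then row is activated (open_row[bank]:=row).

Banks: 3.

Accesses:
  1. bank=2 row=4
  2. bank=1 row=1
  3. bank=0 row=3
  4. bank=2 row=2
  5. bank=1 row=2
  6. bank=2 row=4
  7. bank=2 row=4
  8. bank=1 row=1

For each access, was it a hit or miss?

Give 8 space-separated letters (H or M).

Acc 1: bank2 row4 -> MISS (open row4); precharges=0
Acc 2: bank1 row1 -> MISS (open row1); precharges=0
Acc 3: bank0 row3 -> MISS (open row3); precharges=0
Acc 4: bank2 row2 -> MISS (open row2); precharges=1
Acc 5: bank1 row2 -> MISS (open row2); precharges=2
Acc 6: bank2 row4 -> MISS (open row4); precharges=3
Acc 7: bank2 row4 -> HIT
Acc 8: bank1 row1 -> MISS (open row1); precharges=4

Answer: M M M M M M H M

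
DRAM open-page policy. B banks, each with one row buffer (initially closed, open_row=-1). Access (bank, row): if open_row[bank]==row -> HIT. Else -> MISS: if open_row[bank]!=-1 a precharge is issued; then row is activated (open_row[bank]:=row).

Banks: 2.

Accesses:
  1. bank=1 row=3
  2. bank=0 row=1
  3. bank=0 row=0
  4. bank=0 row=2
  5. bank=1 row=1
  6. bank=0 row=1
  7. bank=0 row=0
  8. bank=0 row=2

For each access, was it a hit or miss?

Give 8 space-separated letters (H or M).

Acc 1: bank1 row3 -> MISS (open row3); precharges=0
Acc 2: bank0 row1 -> MISS (open row1); precharges=0
Acc 3: bank0 row0 -> MISS (open row0); precharges=1
Acc 4: bank0 row2 -> MISS (open row2); precharges=2
Acc 5: bank1 row1 -> MISS (open row1); precharges=3
Acc 6: bank0 row1 -> MISS (open row1); precharges=4
Acc 7: bank0 row0 -> MISS (open row0); precharges=5
Acc 8: bank0 row2 -> MISS (open row2); precharges=6

Answer: M M M M M M M M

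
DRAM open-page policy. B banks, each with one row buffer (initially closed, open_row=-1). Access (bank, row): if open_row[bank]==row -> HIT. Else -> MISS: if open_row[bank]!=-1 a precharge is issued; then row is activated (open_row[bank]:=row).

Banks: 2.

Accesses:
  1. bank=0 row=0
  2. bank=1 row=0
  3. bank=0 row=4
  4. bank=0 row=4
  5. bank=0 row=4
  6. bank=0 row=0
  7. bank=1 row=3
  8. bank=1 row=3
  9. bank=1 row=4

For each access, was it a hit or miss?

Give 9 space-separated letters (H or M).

Acc 1: bank0 row0 -> MISS (open row0); precharges=0
Acc 2: bank1 row0 -> MISS (open row0); precharges=0
Acc 3: bank0 row4 -> MISS (open row4); precharges=1
Acc 4: bank0 row4 -> HIT
Acc 5: bank0 row4 -> HIT
Acc 6: bank0 row0 -> MISS (open row0); precharges=2
Acc 7: bank1 row3 -> MISS (open row3); precharges=3
Acc 8: bank1 row3 -> HIT
Acc 9: bank1 row4 -> MISS (open row4); precharges=4

Answer: M M M H H M M H M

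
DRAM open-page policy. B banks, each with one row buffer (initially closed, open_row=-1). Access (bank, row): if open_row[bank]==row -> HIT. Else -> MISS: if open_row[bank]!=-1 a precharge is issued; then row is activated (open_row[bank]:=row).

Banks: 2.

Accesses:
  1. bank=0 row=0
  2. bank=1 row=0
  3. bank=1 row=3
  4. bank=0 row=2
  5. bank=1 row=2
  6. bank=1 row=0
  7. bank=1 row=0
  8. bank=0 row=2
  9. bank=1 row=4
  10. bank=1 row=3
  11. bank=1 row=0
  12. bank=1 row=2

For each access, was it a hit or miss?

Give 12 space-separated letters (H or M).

Acc 1: bank0 row0 -> MISS (open row0); precharges=0
Acc 2: bank1 row0 -> MISS (open row0); precharges=0
Acc 3: bank1 row3 -> MISS (open row3); precharges=1
Acc 4: bank0 row2 -> MISS (open row2); precharges=2
Acc 5: bank1 row2 -> MISS (open row2); precharges=3
Acc 6: bank1 row0 -> MISS (open row0); precharges=4
Acc 7: bank1 row0 -> HIT
Acc 8: bank0 row2 -> HIT
Acc 9: bank1 row4 -> MISS (open row4); precharges=5
Acc 10: bank1 row3 -> MISS (open row3); precharges=6
Acc 11: bank1 row0 -> MISS (open row0); precharges=7
Acc 12: bank1 row2 -> MISS (open row2); precharges=8

Answer: M M M M M M H H M M M M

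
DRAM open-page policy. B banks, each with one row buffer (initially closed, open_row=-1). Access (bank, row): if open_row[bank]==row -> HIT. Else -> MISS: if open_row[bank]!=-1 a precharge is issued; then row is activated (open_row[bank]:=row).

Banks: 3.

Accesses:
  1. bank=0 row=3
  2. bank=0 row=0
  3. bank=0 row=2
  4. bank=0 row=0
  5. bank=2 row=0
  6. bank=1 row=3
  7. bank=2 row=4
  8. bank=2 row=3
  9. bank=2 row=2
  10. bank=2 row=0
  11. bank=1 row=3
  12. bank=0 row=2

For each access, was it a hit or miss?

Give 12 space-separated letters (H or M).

Acc 1: bank0 row3 -> MISS (open row3); precharges=0
Acc 2: bank0 row0 -> MISS (open row0); precharges=1
Acc 3: bank0 row2 -> MISS (open row2); precharges=2
Acc 4: bank0 row0 -> MISS (open row0); precharges=3
Acc 5: bank2 row0 -> MISS (open row0); precharges=3
Acc 6: bank1 row3 -> MISS (open row3); precharges=3
Acc 7: bank2 row4 -> MISS (open row4); precharges=4
Acc 8: bank2 row3 -> MISS (open row3); precharges=5
Acc 9: bank2 row2 -> MISS (open row2); precharges=6
Acc 10: bank2 row0 -> MISS (open row0); precharges=7
Acc 11: bank1 row3 -> HIT
Acc 12: bank0 row2 -> MISS (open row2); precharges=8

Answer: M M M M M M M M M M H M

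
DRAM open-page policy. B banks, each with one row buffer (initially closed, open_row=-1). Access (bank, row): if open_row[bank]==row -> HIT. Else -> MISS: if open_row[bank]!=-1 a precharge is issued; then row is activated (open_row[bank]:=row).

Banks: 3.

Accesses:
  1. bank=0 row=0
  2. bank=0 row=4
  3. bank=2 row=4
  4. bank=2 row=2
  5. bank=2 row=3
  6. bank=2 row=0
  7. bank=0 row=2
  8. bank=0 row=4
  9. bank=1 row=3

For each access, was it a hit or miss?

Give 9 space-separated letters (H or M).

Acc 1: bank0 row0 -> MISS (open row0); precharges=0
Acc 2: bank0 row4 -> MISS (open row4); precharges=1
Acc 3: bank2 row4 -> MISS (open row4); precharges=1
Acc 4: bank2 row2 -> MISS (open row2); precharges=2
Acc 5: bank2 row3 -> MISS (open row3); precharges=3
Acc 6: bank2 row0 -> MISS (open row0); precharges=4
Acc 7: bank0 row2 -> MISS (open row2); precharges=5
Acc 8: bank0 row4 -> MISS (open row4); precharges=6
Acc 9: bank1 row3 -> MISS (open row3); precharges=6

Answer: M M M M M M M M M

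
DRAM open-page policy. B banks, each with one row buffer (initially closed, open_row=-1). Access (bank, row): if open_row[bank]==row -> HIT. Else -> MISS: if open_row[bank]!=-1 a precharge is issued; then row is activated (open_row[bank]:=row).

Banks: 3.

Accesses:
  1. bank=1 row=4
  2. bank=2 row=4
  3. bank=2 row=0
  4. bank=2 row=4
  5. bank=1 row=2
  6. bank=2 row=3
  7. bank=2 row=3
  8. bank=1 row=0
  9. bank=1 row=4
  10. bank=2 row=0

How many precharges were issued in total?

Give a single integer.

Answer: 7

Derivation:
Acc 1: bank1 row4 -> MISS (open row4); precharges=0
Acc 2: bank2 row4 -> MISS (open row4); precharges=0
Acc 3: bank2 row0 -> MISS (open row0); precharges=1
Acc 4: bank2 row4 -> MISS (open row4); precharges=2
Acc 5: bank1 row2 -> MISS (open row2); precharges=3
Acc 6: bank2 row3 -> MISS (open row3); precharges=4
Acc 7: bank2 row3 -> HIT
Acc 8: bank1 row0 -> MISS (open row0); precharges=5
Acc 9: bank1 row4 -> MISS (open row4); precharges=6
Acc 10: bank2 row0 -> MISS (open row0); precharges=7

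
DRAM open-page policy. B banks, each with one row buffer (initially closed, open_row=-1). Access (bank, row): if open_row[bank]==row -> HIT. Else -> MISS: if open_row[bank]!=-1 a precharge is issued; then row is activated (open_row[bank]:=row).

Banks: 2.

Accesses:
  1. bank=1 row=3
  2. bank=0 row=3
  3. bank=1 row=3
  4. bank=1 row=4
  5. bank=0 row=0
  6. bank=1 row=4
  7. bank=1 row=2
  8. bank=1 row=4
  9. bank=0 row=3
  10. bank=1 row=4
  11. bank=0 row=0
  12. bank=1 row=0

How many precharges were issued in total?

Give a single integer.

Acc 1: bank1 row3 -> MISS (open row3); precharges=0
Acc 2: bank0 row3 -> MISS (open row3); precharges=0
Acc 3: bank1 row3 -> HIT
Acc 4: bank1 row4 -> MISS (open row4); precharges=1
Acc 5: bank0 row0 -> MISS (open row0); precharges=2
Acc 6: bank1 row4 -> HIT
Acc 7: bank1 row2 -> MISS (open row2); precharges=3
Acc 8: bank1 row4 -> MISS (open row4); precharges=4
Acc 9: bank0 row3 -> MISS (open row3); precharges=5
Acc 10: bank1 row4 -> HIT
Acc 11: bank0 row0 -> MISS (open row0); precharges=6
Acc 12: bank1 row0 -> MISS (open row0); precharges=7

Answer: 7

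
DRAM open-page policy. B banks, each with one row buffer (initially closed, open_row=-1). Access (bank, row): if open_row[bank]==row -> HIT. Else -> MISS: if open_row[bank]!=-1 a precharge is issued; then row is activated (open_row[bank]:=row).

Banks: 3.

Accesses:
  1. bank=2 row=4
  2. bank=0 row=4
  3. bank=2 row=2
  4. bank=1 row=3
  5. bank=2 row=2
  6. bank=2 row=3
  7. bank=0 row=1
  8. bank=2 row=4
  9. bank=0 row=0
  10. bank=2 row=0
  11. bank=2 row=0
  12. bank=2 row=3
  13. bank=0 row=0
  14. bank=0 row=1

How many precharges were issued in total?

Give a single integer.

Acc 1: bank2 row4 -> MISS (open row4); precharges=0
Acc 2: bank0 row4 -> MISS (open row4); precharges=0
Acc 3: bank2 row2 -> MISS (open row2); precharges=1
Acc 4: bank1 row3 -> MISS (open row3); precharges=1
Acc 5: bank2 row2 -> HIT
Acc 6: bank2 row3 -> MISS (open row3); precharges=2
Acc 7: bank0 row1 -> MISS (open row1); precharges=3
Acc 8: bank2 row4 -> MISS (open row4); precharges=4
Acc 9: bank0 row0 -> MISS (open row0); precharges=5
Acc 10: bank2 row0 -> MISS (open row0); precharges=6
Acc 11: bank2 row0 -> HIT
Acc 12: bank2 row3 -> MISS (open row3); precharges=7
Acc 13: bank0 row0 -> HIT
Acc 14: bank0 row1 -> MISS (open row1); precharges=8

Answer: 8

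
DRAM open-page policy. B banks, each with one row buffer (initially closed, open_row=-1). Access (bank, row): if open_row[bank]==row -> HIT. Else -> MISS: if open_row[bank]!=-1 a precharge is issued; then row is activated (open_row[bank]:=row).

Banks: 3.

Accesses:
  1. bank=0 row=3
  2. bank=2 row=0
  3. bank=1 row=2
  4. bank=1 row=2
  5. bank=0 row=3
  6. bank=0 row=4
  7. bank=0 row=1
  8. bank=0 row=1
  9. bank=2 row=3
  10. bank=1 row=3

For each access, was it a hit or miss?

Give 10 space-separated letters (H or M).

Acc 1: bank0 row3 -> MISS (open row3); precharges=0
Acc 2: bank2 row0 -> MISS (open row0); precharges=0
Acc 3: bank1 row2 -> MISS (open row2); precharges=0
Acc 4: bank1 row2 -> HIT
Acc 5: bank0 row3 -> HIT
Acc 6: bank0 row4 -> MISS (open row4); precharges=1
Acc 7: bank0 row1 -> MISS (open row1); precharges=2
Acc 8: bank0 row1 -> HIT
Acc 9: bank2 row3 -> MISS (open row3); precharges=3
Acc 10: bank1 row3 -> MISS (open row3); precharges=4

Answer: M M M H H M M H M M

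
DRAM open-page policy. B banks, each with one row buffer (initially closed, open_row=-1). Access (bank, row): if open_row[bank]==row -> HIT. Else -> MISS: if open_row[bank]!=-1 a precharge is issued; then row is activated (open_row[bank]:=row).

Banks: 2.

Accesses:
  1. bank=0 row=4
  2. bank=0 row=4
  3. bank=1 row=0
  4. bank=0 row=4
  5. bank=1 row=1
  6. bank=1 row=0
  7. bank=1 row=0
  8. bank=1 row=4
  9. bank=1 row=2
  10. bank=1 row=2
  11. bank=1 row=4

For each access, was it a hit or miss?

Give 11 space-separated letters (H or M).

Answer: M H M H M M H M M H M

Derivation:
Acc 1: bank0 row4 -> MISS (open row4); precharges=0
Acc 2: bank0 row4 -> HIT
Acc 3: bank1 row0 -> MISS (open row0); precharges=0
Acc 4: bank0 row4 -> HIT
Acc 5: bank1 row1 -> MISS (open row1); precharges=1
Acc 6: bank1 row0 -> MISS (open row0); precharges=2
Acc 7: bank1 row0 -> HIT
Acc 8: bank1 row4 -> MISS (open row4); precharges=3
Acc 9: bank1 row2 -> MISS (open row2); precharges=4
Acc 10: bank1 row2 -> HIT
Acc 11: bank1 row4 -> MISS (open row4); precharges=5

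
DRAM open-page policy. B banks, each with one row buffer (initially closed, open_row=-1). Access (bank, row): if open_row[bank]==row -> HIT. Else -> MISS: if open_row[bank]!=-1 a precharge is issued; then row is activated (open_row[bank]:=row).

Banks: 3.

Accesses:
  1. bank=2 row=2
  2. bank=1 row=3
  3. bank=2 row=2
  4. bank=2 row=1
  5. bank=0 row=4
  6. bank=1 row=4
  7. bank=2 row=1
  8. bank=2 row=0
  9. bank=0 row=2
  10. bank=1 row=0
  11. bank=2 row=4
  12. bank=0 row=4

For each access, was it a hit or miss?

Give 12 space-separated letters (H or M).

Acc 1: bank2 row2 -> MISS (open row2); precharges=0
Acc 2: bank1 row3 -> MISS (open row3); precharges=0
Acc 3: bank2 row2 -> HIT
Acc 4: bank2 row1 -> MISS (open row1); precharges=1
Acc 5: bank0 row4 -> MISS (open row4); precharges=1
Acc 6: bank1 row4 -> MISS (open row4); precharges=2
Acc 7: bank2 row1 -> HIT
Acc 8: bank2 row0 -> MISS (open row0); precharges=3
Acc 9: bank0 row2 -> MISS (open row2); precharges=4
Acc 10: bank1 row0 -> MISS (open row0); precharges=5
Acc 11: bank2 row4 -> MISS (open row4); precharges=6
Acc 12: bank0 row4 -> MISS (open row4); precharges=7

Answer: M M H M M M H M M M M M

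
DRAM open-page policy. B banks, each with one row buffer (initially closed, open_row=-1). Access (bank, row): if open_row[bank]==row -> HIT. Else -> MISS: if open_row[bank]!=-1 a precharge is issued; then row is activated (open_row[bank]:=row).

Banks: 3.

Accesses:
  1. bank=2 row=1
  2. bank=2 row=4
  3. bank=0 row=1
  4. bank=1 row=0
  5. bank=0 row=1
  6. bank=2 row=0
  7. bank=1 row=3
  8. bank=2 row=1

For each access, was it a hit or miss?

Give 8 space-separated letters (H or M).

Acc 1: bank2 row1 -> MISS (open row1); precharges=0
Acc 2: bank2 row4 -> MISS (open row4); precharges=1
Acc 3: bank0 row1 -> MISS (open row1); precharges=1
Acc 4: bank1 row0 -> MISS (open row0); precharges=1
Acc 5: bank0 row1 -> HIT
Acc 6: bank2 row0 -> MISS (open row0); precharges=2
Acc 7: bank1 row3 -> MISS (open row3); precharges=3
Acc 8: bank2 row1 -> MISS (open row1); precharges=4

Answer: M M M M H M M M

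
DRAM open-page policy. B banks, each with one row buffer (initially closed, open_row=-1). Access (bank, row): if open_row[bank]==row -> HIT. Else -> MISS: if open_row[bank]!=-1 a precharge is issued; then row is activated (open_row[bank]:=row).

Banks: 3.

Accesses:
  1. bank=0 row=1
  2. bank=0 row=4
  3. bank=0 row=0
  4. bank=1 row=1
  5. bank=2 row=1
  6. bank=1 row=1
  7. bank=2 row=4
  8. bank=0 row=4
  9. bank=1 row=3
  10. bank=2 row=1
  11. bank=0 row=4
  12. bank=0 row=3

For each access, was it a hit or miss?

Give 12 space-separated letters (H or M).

Acc 1: bank0 row1 -> MISS (open row1); precharges=0
Acc 2: bank0 row4 -> MISS (open row4); precharges=1
Acc 3: bank0 row0 -> MISS (open row0); precharges=2
Acc 4: bank1 row1 -> MISS (open row1); precharges=2
Acc 5: bank2 row1 -> MISS (open row1); precharges=2
Acc 6: bank1 row1 -> HIT
Acc 7: bank2 row4 -> MISS (open row4); precharges=3
Acc 8: bank0 row4 -> MISS (open row4); precharges=4
Acc 9: bank1 row3 -> MISS (open row3); precharges=5
Acc 10: bank2 row1 -> MISS (open row1); precharges=6
Acc 11: bank0 row4 -> HIT
Acc 12: bank0 row3 -> MISS (open row3); precharges=7

Answer: M M M M M H M M M M H M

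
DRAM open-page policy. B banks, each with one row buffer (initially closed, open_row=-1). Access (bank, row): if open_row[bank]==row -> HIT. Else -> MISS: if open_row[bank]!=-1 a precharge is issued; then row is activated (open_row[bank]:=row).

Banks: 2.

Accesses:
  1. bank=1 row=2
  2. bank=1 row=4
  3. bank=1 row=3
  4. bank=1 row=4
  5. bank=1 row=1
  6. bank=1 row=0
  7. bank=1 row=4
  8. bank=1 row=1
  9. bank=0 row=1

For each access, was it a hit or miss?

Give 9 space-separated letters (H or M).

Answer: M M M M M M M M M

Derivation:
Acc 1: bank1 row2 -> MISS (open row2); precharges=0
Acc 2: bank1 row4 -> MISS (open row4); precharges=1
Acc 3: bank1 row3 -> MISS (open row3); precharges=2
Acc 4: bank1 row4 -> MISS (open row4); precharges=3
Acc 5: bank1 row1 -> MISS (open row1); precharges=4
Acc 6: bank1 row0 -> MISS (open row0); precharges=5
Acc 7: bank1 row4 -> MISS (open row4); precharges=6
Acc 8: bank1 row1 -> MISS (open row1); precharges=7
Acc 9: bank0 row1 -> MISS (open row1); precharges=7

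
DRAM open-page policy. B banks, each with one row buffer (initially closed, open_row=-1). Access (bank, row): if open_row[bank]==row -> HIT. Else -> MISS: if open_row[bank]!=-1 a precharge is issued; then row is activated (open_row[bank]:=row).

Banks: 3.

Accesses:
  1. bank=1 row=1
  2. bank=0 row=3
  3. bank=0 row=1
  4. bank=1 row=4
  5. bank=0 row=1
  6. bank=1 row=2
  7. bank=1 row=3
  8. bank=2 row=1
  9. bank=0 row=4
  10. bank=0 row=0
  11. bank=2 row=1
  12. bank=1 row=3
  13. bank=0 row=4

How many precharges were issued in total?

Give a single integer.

Acc 1: bank1 row1 -> MISS (open row1); precharges=0
Acc 2: bank0 row3 -> MISS (open row3); precharges=0
Acc 3: bank0 row1 -> MISS (open row1); precharges=1
Acc 4: bank1 row4 -> MISS (open row4); precharges=2
Acc 5: bank0 row1 -> HIT
Acc 6: bank1 row2 -> MISS (open row2); precharges=3
Acc 7: bank1 row3 -> MISS (open row3); precharges=4
Acc 8: bank2 row1 -> MISS (open row1); precharges=4
Acc 9: bank0 row4 -> MISS (open row4); precharges=5
Acc 10: bank0 row0 -> MISS (open row0); precharges=6
Acc 11: bank2 row1 -> HIT
Acc 12: bank1 row3 -> HIT
Acc 13: bank0 row4 -> MISS (open row4); precharges=7

Answer: 7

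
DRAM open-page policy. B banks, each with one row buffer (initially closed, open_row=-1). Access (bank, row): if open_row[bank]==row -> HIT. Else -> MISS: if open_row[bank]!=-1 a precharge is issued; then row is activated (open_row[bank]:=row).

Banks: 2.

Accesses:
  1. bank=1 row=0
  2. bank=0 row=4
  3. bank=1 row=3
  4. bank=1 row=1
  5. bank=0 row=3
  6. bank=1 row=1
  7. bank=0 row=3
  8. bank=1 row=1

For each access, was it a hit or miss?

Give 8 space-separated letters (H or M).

Acc 1: bank1 row0 -> MISS (open row0); precharges=0
Acc 2: bank0 row4 -> MISS (open row4); precharges=0
Acc 3: bank1 row3 -> MISS (open row3); precharges=1
Acc 4: bank1 row1 -> MISS (open row1); precharges=2
Acc 5: bank0 row3 -> MISS (open row3); precharges=3
Acc 6: bank1 row1 -> HIT
Acc 7: bank0 row3 -> HIT
Acc 8: bank1 row1 -> HIT

Answer: M M M M M H H H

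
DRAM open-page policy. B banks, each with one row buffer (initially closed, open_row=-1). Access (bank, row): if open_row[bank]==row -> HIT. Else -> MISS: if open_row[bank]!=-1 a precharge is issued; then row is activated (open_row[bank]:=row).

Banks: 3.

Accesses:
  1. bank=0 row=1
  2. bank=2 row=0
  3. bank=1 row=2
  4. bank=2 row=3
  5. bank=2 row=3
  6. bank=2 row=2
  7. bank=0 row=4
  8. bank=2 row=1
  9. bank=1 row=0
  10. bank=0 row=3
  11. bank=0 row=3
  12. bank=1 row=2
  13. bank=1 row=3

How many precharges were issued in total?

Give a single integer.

Acc 1: bank0 row1 -> MISS (open row1); precharges=0
Acc 2: bank2 row0 -> MISS (open row0); precharges=0
Acc 3: bank1 row2 -> MISS (open row2); precharges=0
Acc 4: bank2 row3 -> MISS (open row3); precharges=1
Acc 5: bank2 row3 -> HIT
Acc 6: bank2 row2 -> MISS (open row2); precharges=2
Acc 7: bank0 row4 -> MISS (open row4); precharges=3
Acc 8: bank2 row1 -> MISS (open row1); precharges=4
Acc 9: bank1 row0 -> MISS (open row0); precharges=5
Acc 10: bank0 row3 -> MISS (open row3); precharges=6
Acc 11: bank0 row3 -> HIT
Acc 12: bank1 row2 -> MISS (open row2); precharges=7
Acc 13: bank1 row3 -> MISS (open row3); precharges=8

Answer: 8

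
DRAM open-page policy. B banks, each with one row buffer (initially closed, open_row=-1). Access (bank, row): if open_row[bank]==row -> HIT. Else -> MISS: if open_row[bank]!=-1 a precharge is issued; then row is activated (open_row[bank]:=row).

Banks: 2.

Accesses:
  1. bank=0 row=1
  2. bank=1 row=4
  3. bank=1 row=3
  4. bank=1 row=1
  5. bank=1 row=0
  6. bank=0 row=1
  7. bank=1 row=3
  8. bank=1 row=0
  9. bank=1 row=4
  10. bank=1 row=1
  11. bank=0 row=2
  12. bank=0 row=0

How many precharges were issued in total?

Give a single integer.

Acc 1: bank0 row1 -> MISS (open row1); precharges=0
Acc 2: bank1 row4 -> MISS (open row4); precharges=0
Acc 3: bank1 row3 -> MISS (open row3); precharges=1
Acc 4: bank1 row1 -> MISS (open row1); precharges=2
Acc 5: bank1 row0 -> MISS (open row0); precharges=3
Acc 6: bank0 row1 -> HIT
Acc 7: bank1 row3 -> MISS (open row3); precharges=4
Acc 8: bank1 row0 -> MISS (open row0); precharges=5
Acc 9: bank1 row4 -> MISS (open row4); precharges=6
Acc 10: bank1 row1 -> MISS (open row1); precharges=7
Acc 11: bank0 row2 -> MISS (open row2); precharges=8
Acc 12: bank0 row0 -> MISS (open row0); precharges=9

Answer: 9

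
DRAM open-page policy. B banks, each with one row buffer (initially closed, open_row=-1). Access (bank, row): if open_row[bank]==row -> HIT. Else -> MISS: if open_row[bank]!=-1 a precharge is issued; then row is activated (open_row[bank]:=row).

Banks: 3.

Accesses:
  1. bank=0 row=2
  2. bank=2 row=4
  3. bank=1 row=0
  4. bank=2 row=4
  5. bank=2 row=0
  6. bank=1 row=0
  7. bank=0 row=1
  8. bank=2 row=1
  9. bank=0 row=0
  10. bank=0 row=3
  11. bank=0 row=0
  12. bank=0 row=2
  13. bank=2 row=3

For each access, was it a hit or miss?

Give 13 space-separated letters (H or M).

Answer: M M M H M H M M M M M M M

Derivation:
Acc 1: bank0 row2 -> MISS (open row2); precharges=0
Acc 2: bank2 row4 -> MISS (open row4); precharges=0
Acc 3: bank1 row0 -> MISS (open row0); precharges=0
Acc 4: bank2 row4 -> HIT
Acc 5: bank2 row0 -> MISS (open row0); precharges=1
Acc 6: bank1 row0 -> HIT
Acc 7: bank0 row1 -> MISS (open row1); precharges=2
Acc 8: bank2 row1 -> MISS (open row1); precharges=3
Acc 9: bank0 row0 -> MISS (open row0); precharges=4
Acc 10: bank0 row3 -> MISS (open row3); precharges=5
Acc 11: bank0 row0 -> MISS (open row0); precharges=6
Acc 12: bank0 row2 -> MISS (open row2); precharges=7
Acc 13: bank2 row3 -> MISS (open row3); precharges=8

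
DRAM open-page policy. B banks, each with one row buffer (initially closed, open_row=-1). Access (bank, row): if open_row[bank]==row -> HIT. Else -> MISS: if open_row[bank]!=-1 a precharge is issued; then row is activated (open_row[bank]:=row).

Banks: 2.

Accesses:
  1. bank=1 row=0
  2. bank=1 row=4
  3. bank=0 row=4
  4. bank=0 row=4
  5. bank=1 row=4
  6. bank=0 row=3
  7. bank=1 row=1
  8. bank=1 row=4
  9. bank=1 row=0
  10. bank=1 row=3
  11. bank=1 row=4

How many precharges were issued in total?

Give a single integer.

Answer: 7

Derivation:
Acc 1: bank1 row0 -> MISS (open row0); precharges=0
Acc 2: bank1 row4 -> MISS (open row4); precharges=1
Acc 3: bank0 row4 -> MISS (open row4); precharges=1
Acc 4: bank0 row4 -> HIT
Acc 5: bank1 row4 -> HIT
Acc 6: bank0 row3 -> MISS (open row3); precharges=2
Acc 7: bank1 row1 -> MISS (open row1); precharges=3
Acc 8: bank1 row4 -> MISS (open row4); precharges=4
Acc 9: bank1 row0 -> MISS (open row0); precharges=5
Acc 10: bank1 row3 -> MISS (open row3); precharges=6
Acc 11: bank1 row4 -> MISS (open row4); precharges=7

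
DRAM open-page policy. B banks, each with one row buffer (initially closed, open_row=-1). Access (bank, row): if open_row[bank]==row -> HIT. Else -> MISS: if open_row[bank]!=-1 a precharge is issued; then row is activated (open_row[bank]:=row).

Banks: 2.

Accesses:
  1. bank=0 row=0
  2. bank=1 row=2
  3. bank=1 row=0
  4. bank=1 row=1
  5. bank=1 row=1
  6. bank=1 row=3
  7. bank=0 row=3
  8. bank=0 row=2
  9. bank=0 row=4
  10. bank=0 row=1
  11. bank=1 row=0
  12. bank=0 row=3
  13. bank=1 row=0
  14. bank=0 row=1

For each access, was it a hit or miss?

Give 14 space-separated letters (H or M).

Answer: M M M M H M M M M M M M H M

Derivation:
Acc 1: bank0 row0 -> MISS (open row0); precharges=0
Acc 2: bank1 row2 -> MISS (open row2); precharges=0
Acc 3: bank1 row0 -> MISS (open row0); precharges=1
Acc 4: bank1 row1 -> MISS (open row1); precharges=2
Acc 5: bank1 row1 -> HIT
Acc 6: bank1 row3 -> MISS (open row3); precharges=3
Acc 7: bank0 row3 -> MISS (open row3); precharges=4
Acc 8: bank0 row2 -> MISS (open row2); precharges=5
Acc 9: bank0 row4 -> MISS (open row4); precharges=6
Acc 10: bank0 row1 -> MISS (open row1); precharges=7
Acc 11: bank1 row0 -> MISS (open row0); precharges=8
Acc 12: bank0 row3 -> MISS (open row3); precharges=9
Acc 13: bank1 row0 -> HIT
Acc 14: bank0 row1 -> MISS (open row1); precharges=10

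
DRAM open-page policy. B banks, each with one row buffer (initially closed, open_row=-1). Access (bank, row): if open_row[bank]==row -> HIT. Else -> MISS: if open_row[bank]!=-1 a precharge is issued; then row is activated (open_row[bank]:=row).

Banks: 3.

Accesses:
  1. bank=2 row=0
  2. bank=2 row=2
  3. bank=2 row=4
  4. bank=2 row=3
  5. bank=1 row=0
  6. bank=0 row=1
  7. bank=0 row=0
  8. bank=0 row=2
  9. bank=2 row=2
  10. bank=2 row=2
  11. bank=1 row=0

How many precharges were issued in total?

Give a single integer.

Acc 1: bank2 row0 -> MISS (open row0); precharges=0
Acc 2: bank2 row2 -> MISS (open row2); precharges=1
Acc 3: bank2 row4 -> MISS (open row4); precharges=2
Acc 4: bank2 row3 -> MISS (open row3); precharges=3
Acc 5: bank1 row0 -> MISS (open row0); precharges=3
Acc 6: bank0 row1 -> MISS (open row1); precharges=3
Acc 7: bank0 row0 -> MISS (open row0); precharges=4
Acc 8: bank0 row2 -> MISS (open row2); precharges=5
Acc 9: bank2 row2 -> MISS (open row2); precharges=6
Acc 10: bank2 row2 -> HIT
Acc 11: bank1 row0 -> HIT

Answer: 6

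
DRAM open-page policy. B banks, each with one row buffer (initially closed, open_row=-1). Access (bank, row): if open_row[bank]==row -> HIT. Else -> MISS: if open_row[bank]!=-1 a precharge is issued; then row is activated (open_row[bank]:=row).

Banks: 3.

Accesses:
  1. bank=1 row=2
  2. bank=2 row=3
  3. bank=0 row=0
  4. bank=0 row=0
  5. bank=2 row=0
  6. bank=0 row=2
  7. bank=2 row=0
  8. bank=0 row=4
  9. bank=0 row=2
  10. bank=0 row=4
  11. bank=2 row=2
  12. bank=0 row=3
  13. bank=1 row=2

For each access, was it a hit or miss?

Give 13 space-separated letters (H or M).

Answer: M M M H M M H M M M M M H

Derivation:
Acc 1: bank1 row2 -> MISS (open row2); precharges=0
Acc 2: bank2 row3 -> MISS (open row3); precharges=0
Acc 3: bank0 row0 -> MISS (open row0); precharges=0
Acc 4: bank0 row0 -> HIT
Acc 5: bank2 row0 -> MISS (open row0); precharges=1
Acc 6: bank0 row2 -> MISS (open row2); precharges=2
Acc 7: bank2 row0 -> HIT
Acc 8: bank0 row4 -> MISS (open row4); precharges=3
Acc 9: bank0 row2 -> MISS (open row2); precharges=4
Acc 10: bank0 row4 -> MISS (open row4); precharges=5
Acc 11: bank2 row2 -> MISS (open row2); precharges=6
Acc 12: bank0 row3 -> MISS (open row3); precharges=7
Acc 13: bank1 row2 -> HIT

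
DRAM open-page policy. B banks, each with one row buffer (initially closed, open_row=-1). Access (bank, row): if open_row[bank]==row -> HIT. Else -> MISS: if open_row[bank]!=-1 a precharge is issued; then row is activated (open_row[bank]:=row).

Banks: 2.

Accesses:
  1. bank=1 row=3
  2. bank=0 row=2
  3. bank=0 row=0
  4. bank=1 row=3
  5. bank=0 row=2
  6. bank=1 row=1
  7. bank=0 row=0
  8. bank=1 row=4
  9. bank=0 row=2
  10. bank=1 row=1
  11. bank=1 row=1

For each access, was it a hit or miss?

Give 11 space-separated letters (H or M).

Acc 1: bank1 row3 -> MISS (open row3); precharges=0
Acc 2: bank0 row2 -> MISS (open row2); precharges=0
Acc 3: bank0 row0 -> MISS (open row0); precharges=1
Acc 4: bank1 row3 -> HIT
Acc 5: bank0 row2 -> MISS (open row2); precharges=2
Acc 6: bank1 row1 -> MISS (open row1); precharges=3
Acc 7: bank0 row0 -> MISS (open row0); precharges=4
Acc 8: bank1 row4 -> MISS (open row4); precharges=5
Acc 9: bank0 row2 -> MISS (open row2); precharges=6
Acc 10: bank1 row1 -> MISS (open row1); precharges=7
Acc 11: bank1 row1 -> HIT

Answer: M M M H M M M M M M H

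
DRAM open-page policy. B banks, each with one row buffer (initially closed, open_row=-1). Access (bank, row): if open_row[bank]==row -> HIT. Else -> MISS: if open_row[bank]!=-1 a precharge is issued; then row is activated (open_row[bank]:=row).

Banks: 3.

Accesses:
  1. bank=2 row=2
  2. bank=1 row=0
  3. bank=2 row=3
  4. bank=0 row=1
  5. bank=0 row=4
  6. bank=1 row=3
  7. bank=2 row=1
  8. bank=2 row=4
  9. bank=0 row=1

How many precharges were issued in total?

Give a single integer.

Acc 1: bank2 row2 -> MISS (open row2); precharges=0
Acc 2: bank1 row0 -> MISS (open row0); precharges=0
Acc 3: bank2 row3 -> MISS (open row3); precharges=1
Acc 4: bank0 row1 -> MISS (open row1); precharges=1
Acc 5: bank0 row4 -> MISS (open row4); precharges=2
Acc 6: bank1 row3 -> MISS (open row3); precharges=3
Acc 7: bank2 row1 -> MISS (open row1); precharges=4
Acc 8: bank2 row4 -> MISS (open row4); precharges=5
Acc 9: bank0 row1 -> MISS (open row1); precharges=6

Answer: 6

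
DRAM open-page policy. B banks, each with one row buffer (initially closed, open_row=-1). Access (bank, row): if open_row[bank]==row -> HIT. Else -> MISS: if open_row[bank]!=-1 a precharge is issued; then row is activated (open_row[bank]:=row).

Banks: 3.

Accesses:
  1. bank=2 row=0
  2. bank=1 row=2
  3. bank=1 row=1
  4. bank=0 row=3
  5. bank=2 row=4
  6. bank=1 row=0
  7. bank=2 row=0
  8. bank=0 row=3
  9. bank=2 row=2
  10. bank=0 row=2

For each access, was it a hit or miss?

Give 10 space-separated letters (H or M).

Answer: M M M M M M M H M M

Derivation:
Acc 1: bank2 row0 -> MISS (open row0); precharges=0
Acc 2: bank1 row2 -> MISS (open row2); precharges=0
Acc 3: bank1 row1 -> MISS (open row1); precharges=1
Acc 4: bank0 row3 -> MISS (open row3); precharges=1
Acc 5: bank2 row4 -> MISS (open row4); precharges=2
Acc 6: bank1 row0 -> MISS (open row0); precharges=3
Acc 7: bank2 row0 -> MISS (open row0); precharges=4
Acc 8: bank0 row3 -> HIT
Acc 9: bank2 row2 -> MISS (open row2); precharges=5
Acc 10: bank0 row2 -> MISS (open row2); precharges=6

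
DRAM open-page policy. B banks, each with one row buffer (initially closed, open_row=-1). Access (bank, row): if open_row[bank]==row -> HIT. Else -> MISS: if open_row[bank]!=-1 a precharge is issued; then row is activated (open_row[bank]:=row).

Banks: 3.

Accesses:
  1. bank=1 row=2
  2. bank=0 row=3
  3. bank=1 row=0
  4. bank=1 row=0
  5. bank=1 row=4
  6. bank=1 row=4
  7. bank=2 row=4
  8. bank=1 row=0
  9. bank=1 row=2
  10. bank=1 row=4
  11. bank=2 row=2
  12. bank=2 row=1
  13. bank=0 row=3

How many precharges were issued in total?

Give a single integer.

Answer: 7

Derivation:
Acc 1: bank1 row2 -> MISS (open row2); precharges=0
Acc 2: bank0 row3 -> MISS (open row3); precharges=0
Acc 3: bank1 row0 -> MISS (open row0); precharges=1
Acc 4: bank1 row0 -> HIT
Acc 5: bank1 row4 -> MISS (open row4); precharges=2
Acc 6: bank1 row4 -> HIT
Acc 7: bank2 row4 -> MISS (open row4); precharges=2
Acc 8: bank1 row0 -> MISS (open row0); precharges=3
Acc 9: bank1 row2 -> MISS (open row2); precharges=4
Acc 10: bank1 row4 -> MISS (open row4); precharges=5
Acc 11: bank2 row2 -> MISS (open row2); precharges=6
Acc 12: bank2 row1 -> MISS (open row1); precharges=7
Acc 13: bank0 row3 -> HIT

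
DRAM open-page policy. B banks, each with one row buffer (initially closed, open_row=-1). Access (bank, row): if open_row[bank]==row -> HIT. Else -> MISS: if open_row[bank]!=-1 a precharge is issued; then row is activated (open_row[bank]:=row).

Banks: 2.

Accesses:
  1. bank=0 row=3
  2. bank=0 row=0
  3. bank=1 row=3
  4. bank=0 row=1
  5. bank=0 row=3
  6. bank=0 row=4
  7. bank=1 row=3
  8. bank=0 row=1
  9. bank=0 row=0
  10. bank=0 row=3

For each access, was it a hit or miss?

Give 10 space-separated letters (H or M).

Answer: M M M M M M H M M M

Derivation:
Acc 1: bank0 row3 -> MISS (open row3); precharges=0
Acc 2: bank0 row0 -> MISS (open row0); precharges=1
Acc 3: bank1 row3 -> MISS (open row3); precharges=1
Acc 4: bank0 row1 -> MISS (open row1); precharges=2
Acc 5: bank0 row3 -> MISS (open row3); precharges=3
Acc 6: bank0 row4 -> MISS (open row4); precharges=4
Acc 7: bank1 row3 -> HIT
Acc 8: bank0 row1 -> MISS (open row1); precharges=5
Acc 9: bank0 row0 -> MISS (open row0); precharges=6
Acc 10: bank0 row3 -> MISS (open row3); precharges=7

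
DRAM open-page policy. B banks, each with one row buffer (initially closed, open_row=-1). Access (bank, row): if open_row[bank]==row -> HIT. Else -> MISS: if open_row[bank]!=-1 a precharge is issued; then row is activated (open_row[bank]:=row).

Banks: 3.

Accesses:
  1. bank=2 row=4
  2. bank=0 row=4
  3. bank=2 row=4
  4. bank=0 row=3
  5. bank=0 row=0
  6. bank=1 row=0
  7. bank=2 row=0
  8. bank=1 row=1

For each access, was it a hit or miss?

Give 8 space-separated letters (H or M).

Acc 1: bank2 row4 -> MISS (open row4); precharges=0
Acc 2: bank0 row4 -> MISS (open row4); precharges=0
Acc 3: bank2 row4 -> HIT
Acc 4: bank0 row3 -> MISS (open row3); precharges=1
Acc 5: bank0 row0 -> MISS (open row0); precharges=2
Acc 6: bank1 row0 -> MISS (open row0); precharges=2
Acc 7: bank2 row0 -> MISS (open row0); precharges=3
Acc 8: bank1 row1 -> MISS (open row1); precharges=4

Answer: M M H M M M M M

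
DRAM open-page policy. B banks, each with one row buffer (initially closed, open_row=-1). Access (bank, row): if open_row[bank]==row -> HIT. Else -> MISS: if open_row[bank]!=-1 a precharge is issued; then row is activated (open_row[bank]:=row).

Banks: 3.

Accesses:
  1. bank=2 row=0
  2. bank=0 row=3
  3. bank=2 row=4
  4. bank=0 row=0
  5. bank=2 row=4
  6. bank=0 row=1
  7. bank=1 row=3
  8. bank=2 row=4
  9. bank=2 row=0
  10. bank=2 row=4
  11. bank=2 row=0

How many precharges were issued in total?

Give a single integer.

Answer: 6

Derivation:
Acc 1: bank2 row0 -> MISS (open row0); precharges=0
Acc 2: bank0 row3 -> MISS (open row3); precharges=0
Acc 3: bank2 row4 -> MISS (open row4); precharges=1
Acc 4: bank0 row0 -> MISS (open row0); precharges=2
Acc 5: bank2 row4 -> HIT
Acc 6: bank0 row1 -> MISS (open row1); precharges=3
Acc 7: bank1 row3 -> MISS (open row3); precharges=3
Acc 8: bank2 row4 -> HIT
Acc 9: bank2 row0 -> MISS (open row0); precharges=4
Acc 10: bank2 row4 -> MISS (open row4); precharges=5
Acc 11: bank2 row0 -> MISS (open row0); precharges=6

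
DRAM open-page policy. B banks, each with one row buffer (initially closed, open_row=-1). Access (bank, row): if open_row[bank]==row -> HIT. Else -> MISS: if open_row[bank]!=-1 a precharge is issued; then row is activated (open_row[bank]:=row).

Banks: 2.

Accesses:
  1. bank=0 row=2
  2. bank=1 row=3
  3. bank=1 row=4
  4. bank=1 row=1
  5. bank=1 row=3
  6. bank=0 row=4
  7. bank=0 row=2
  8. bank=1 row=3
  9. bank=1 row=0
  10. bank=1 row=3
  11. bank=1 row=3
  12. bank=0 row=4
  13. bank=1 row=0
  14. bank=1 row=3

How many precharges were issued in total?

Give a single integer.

Acc 1: bank0 row2 -> MISS (open row2); precharges=0
Acc 2: bank1 row3 -> MISS (open row3); precharges=0
Acc 3: bank1 row4 -> MISS (open row4); precharges=1
Acc 4: bank1 row1 -> MISS (open row1); precharges=2
Acc 5: bank1 row3 -> MISS (open row3); precharges=3
Acc 6: bank0 row4 -> MISS (open row4); precharges=4
Acc 7: bank0 row2 -> MISS (open row2); precharges=5
Acc 8: bank1 row3 -> HIT
Acc 9: bank1 row0 -> MISS (open row0); precharges=6
Acc 10: bank1 row3 -> MISS (open row3); precharges=7
Acc 11: bank1 row3 -> HIT
Acc 12: bank0 row4 -> MISS (open row4); precharges=8
Acc 13: bank1 row0 -> MISS (open row0); precharges=9
Acc 14: bank1 row3 -> MISS (open row3); precharges=10

Answer: 10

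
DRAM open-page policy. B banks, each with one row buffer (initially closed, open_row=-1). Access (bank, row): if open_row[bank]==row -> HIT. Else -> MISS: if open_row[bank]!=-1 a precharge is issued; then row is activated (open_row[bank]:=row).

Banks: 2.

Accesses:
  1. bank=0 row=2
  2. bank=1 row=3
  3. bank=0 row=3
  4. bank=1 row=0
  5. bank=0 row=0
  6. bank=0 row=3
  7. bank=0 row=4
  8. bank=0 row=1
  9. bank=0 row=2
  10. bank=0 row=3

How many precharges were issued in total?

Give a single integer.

Acc 1: bank0 row2 -> MISS (open row2); precharges=0
Acc 2: bank1 row3 -> MISS (open row3); precharges=0
Acc 3: bank0 row3 -> MISS (open row3); precharges=1
Acc 4: bank1 row0 -> MISS (open row0); precharges=2
Acc 5: bank0 row0 -> MISS (open row0); precharges=3
Acc 6: bank0 row3 -> MISS (open row3); precharges=4
Acc 7: bank0 row4 -> MISS (open row4); precharges=5
Acc 8: bank0 row1 -> MISS (open row1); precharges=6
Acc 9: bank0 row2 -> MISS (open row2); precharges=7
Acc 10: bank0 row3 -> MISS (open row3); precharges=8

Answer: 8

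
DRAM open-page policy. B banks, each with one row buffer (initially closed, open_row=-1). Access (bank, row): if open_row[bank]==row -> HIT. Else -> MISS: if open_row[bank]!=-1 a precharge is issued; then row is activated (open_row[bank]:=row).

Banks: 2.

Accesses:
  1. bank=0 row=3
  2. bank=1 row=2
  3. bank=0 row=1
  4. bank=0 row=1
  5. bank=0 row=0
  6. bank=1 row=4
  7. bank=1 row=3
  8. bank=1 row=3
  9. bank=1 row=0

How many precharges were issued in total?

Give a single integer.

Answer: 5

Derivation:
Acc 1: bank0 row3 -> MISS (open row3); precharges=0
Acc 2: bank1 row2 -> MISS (open row2); precharges=0
Acc 3: bank0 row1 -> MISS (open row1); precharges=1
Acc 4: bank0 row1 -> HIT
Acc 5: bank0 row0 -> MISS (open row0); precharges=2
Acc 6: bank1 row4 -> MISS (open row4); precharges=3
Acc 7: bank1 row3 -> MISS (open row3); precharges=4
Acc 8: bank1 row3 -> HIT
Acc 9: bank1 row0 -> MISS (open row0); precharges=5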